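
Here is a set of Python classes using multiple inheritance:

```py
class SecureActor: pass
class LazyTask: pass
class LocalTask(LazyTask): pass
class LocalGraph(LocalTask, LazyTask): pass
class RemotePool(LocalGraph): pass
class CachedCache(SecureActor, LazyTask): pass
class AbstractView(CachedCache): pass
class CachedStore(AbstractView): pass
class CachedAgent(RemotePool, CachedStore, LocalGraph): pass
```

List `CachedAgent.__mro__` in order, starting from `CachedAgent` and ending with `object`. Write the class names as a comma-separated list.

CachedAgent, RemotePool, CachedStore, LocalGraph, LocalTask, AbstractView, CachedCache, SecureActor, LazyTask, object

L[CachedAgent] = CachedAgent + merge(L[RemotePool], L[CachedStore], L[LocalGraph], [RemotePool CachedStore LocalGraph])
  take RemotePool:  [RemotePool LocalGraph LocalTask LazyTask object] + [CachedStore AbstractView CachedCache SecureActor LazyTask object] + [LocalGraph LocalTask LazyTask object] + [RemotePool CachedStore LocalGraph]
  take CachedStore:  [LocalGraph LocalTask LazyTask object] + [CachedStore AbstractView CachedCache SecureActor LazyTask object] + [LocalGraph LocalTask LazyTask object] + [CachedStore LocalGraph]
  take LocalGraph:  [LocalGraph LocalTask LazyTask object] + [AbstractView CachedCache SecureActor LazyTask object] + [LocalGraph LocalTask LazyTask object] + [LocalGraph]
  take LocalTask:  [LocalTask LazyTask object] + [AbstractView CachedCache SecureActor LazyTask object] + [LocalTask LazyTask object]
  take AbstractView:  [LazyTask object] + [AbstractView CachedCache SecureActor LazyTask object] + [LazyTask object]
  take CachedCache:  [LazyTask object] + [CachedCache SecureActor LazyTask object] + [LazyTask object]
  take SecureActor:  [LazyTask object] + [SecureActor LazyTask object] + [LazyTask object]
  take LazyTask:  [LazyTask object] + [LazyTask object] + [LazyTask object]
  take object:  [object] + [object] + [object]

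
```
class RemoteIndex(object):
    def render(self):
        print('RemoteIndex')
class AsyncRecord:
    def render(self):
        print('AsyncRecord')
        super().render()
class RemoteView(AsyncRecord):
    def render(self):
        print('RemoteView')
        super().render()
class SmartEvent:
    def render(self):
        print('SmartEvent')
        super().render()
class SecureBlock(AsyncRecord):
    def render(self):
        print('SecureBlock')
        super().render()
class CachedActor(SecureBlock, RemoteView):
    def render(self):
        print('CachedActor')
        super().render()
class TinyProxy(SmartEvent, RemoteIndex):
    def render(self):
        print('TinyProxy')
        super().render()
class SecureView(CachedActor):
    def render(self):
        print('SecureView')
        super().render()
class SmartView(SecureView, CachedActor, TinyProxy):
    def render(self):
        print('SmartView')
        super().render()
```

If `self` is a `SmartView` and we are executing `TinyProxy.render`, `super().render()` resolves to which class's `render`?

SmartEvent

L[SmartView] = SmartView + merge(L[SecureView], L[CachedActor], L[TinyProxy], [SecureView CachedActor TinyProxy])
  take SecureView:  [SecureView CachedActor SecureBlock RemoteView AsyncRecord object] + [CachedActor SecureBlock RemoteView AsyncRecord object] + [TinyProxy SmartEvent RemoteIndex object] + [SecureView CachedActor TinyProxy]
  take CachedActor:  [CachedActor SecureBlock RemoteView AsyncRecord object] + [CachedActor SecureBlock RemoteView AsyncRecord object] + [TinyProxy SmartEvent RemoteIndex object] + [CachedActor TinyProxy]
  take SecureBlock:  [SecureBlock RemoteView AsyncRecord object] + [SecureBlock RemoteView AsyncRecord object] + [TinyProxy SmartEvent RemoteIndex object] + [TinyProxy]
  take RemoteView:  [RemoteView AsyncRecord object] + [RemoteView AsyncRecord object] + [TinyProxy SmartEvent RemoteIndex object] + [TinyProxy]
  take AsyncRecord:  [AsyncRecord object] + [AsyncRecord object] + [TinyProxy SmartEvent RemoteIndex object] + [TinyProxy]
  take TinyProxy:  [object] + [object] + [TinyProxy SmartEvent RemoteIndex object] + [TinyProxy]
  take SmartEvent:  [object] + [object] + [SmartEvent RemoteIndex object]
  take RemoteIndex:  [object] + [object] + [RemoteIndex object]
  take object:  [object] + [object] + [object]
MRO: SmartView SecureView CachedActor SecureBlock RemoteView AsyncRecord TinyProxy SmartEvent RemoteIndex object
super() in TinyProxy.render on a SmartView instance goes to the class after TinyProxy in SmartView's MRO: SmartEvent.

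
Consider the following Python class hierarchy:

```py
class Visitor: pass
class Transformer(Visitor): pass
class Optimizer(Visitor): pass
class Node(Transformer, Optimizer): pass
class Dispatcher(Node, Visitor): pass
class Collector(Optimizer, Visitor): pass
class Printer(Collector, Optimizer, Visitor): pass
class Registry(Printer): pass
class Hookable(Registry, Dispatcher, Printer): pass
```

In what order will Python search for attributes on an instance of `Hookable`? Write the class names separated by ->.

L[Hookable] = Hookable + merge(L[Registry], L[Dispatcher], L[Printer], [Registry Dispatcher Printer])
  take Registry:  [Registry Printer Collector Optimizer Visitor object] + [Dispatcher Node Transformer Optimizer Visitor object] + [Printer Collector Optimizer Visitor object] + [Registry Dispatcher Printer]
  take Dispatcher:  [Printer Collector Optimizer Visitor object] + [Dispatcher Node Transformer Optimizer Visitor object] + [Printer Collector Optimizer Visitor object] + [Dispatcher Printer]
  take Printer:  [Printer Collector Optimizer Visitor object] + [Node Transformer Optimizer Visitor object] + [Printer Collector Optimizer Visitor object] + [Printer]
  take Collector:  [Collector Optimizer Visitor object] + [Node Transformer Optimizer Visitor object] + [Collector Optimizer Visitor object]
  take Node:  [Optimizer Visitor object] + [Node Transformer Optimizer Visitor object] + [Optimizer Visitor object]
  take Transformer:  [Optimizer Visitor object] + [Transformer Optimizer Visitor object] + [Optimizer Visitor object]
  take Optimizer:  [Optimizer Visitor object] + [Optimizer Visitor object] + [Optimizer Visitor object]
  take Visitor:  [Visitor object] + [Visitor object] + [Visitor object]
  take object:  [object] + [object] + [object]

Hookable -> Registry -> Dispatcher -> Printer -> Collector -> Node -> Transformer -> Optimizer -> Visitor -> object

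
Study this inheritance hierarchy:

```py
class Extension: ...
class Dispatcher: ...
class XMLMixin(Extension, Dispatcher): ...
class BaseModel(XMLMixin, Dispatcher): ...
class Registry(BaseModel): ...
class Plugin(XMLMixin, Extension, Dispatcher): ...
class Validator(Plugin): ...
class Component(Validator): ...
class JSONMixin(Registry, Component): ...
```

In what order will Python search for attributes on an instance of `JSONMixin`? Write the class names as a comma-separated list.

L[JSONMixin] = JSONMixin + merge(L[Registry], L[Component], [Registry Component])
  take Registry:  [Registry BaseModel XMLMixin Extension Dispatcher object] + [Component Validator Plugin XMLMixin Extension Dispatcher object] + [Registry Component]
  take BaseModel:  [BaseModel XMLMixin Extension Dispatcher object] + [Component Validator Plugin XMLMixin Extension Dispatcher object] + [Component]
  take Component:  [XMLMixin Extension Dispatcher object] + [Component Validator Plugin XMLMixin Extension Dispatcher object] + [Component]
  take Validator:  [XMLMixin Extension Dispatcher object] + [Validator Plugin XMLMixin Extension Dispatcher object]
  take Plugin:  [XMLMixin Extension Dispatcher object] + [Plugin XMLMixin Extension Dispatcher object]
  take XMLMixin:  [XMLMixin Extension Dispatcher object] + [XMLMixin Extension Dispatcher object]
  take Extension:  [Extension Dispatcher object] + [Extension Dispatcher object]
  take Dispatcher:  [Dispatcher object] + [Dispatcher object]
  take object:  [object] + [object]

JSONMixin, Registry, BaseModel, Component, Validator, Plugin, XMLMixin, Extension, Dispatcher, object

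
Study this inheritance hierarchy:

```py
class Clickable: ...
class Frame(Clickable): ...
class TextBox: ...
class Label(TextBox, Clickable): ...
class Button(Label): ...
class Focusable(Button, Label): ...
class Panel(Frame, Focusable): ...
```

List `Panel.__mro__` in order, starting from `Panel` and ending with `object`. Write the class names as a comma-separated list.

L[Panel] = Panel + merge(L[Frame], L[Focusable], [Frame Focusable])
  take Frame:  [Frame Clickable object] + [Focusable Button Label TextBox Clickable object] + [Frame Focusable]
  take Focusable:  [Clickable object] + [Focusable Button Label TextBox Clickable object] + [Focusable]
  take Button:  [Clickable object] + [Button Label TextBox Clickable object]
  take Label:  [Clickable object] + [Label TextBox Clickable object]
  take TextBox:  [Clickable object] + [TextBox Clickable object]
  take Clickable:  [Clickable object] + [Clickable object]
  take object:  [object] + [object]

Panel, Frame, Focusable, Button, Label, TextBox, Clickable, object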